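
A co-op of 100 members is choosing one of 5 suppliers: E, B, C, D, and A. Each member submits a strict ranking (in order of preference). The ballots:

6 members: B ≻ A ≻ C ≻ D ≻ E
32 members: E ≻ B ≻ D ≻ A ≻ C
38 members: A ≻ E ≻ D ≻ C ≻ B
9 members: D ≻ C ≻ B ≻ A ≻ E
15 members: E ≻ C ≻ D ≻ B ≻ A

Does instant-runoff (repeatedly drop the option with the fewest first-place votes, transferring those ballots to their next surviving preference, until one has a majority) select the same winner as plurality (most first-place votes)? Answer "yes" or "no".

Instant-runoff — R1 E 47, B 6, C 0, D 9, A 38 (C out); R2 E 47, B 6, D 9, A 38 (B out); R3 E 47, D 9, A 44 (D out); R4 E 47, A 53 (A winner). Winner: A.
Plurality — first-place votes: E 47, B 6, C 0, D 9, A 38. Winner: E.
The two methods disagree.

no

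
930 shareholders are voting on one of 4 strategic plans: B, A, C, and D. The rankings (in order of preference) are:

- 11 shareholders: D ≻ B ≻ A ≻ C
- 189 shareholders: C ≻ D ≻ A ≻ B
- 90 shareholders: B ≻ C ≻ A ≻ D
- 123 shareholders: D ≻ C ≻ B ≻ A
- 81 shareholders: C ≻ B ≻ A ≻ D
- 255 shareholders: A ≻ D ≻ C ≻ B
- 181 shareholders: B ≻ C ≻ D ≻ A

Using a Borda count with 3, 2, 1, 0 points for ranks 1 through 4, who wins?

B: 11·2 + 189·0 + 90·3 + 123·1 + 81·2 + 255·0 + 181·3 = 1120
A: 11·1 + 189·1 + 90·1 + 123·0 + 81·1 + 255·3 + 181·0 = 1136
C: 11·0 + 189·3 + 90·2 + 123·2 + 81·3 + 255·1 + 181·2 = 1853
D: 11·3 + 189·2 + 90·0 + 123·3 + 81·0 + 255·2 + 181·1 = 1471
C has the highest Borda score (1853).

C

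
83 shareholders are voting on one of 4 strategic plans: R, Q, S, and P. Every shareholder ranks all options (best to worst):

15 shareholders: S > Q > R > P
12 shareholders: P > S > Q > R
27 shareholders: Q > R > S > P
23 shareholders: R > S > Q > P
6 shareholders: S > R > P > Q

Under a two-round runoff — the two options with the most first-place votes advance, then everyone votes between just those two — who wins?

Q

Round 1 first-place votes: R 23, Q 27, S 21, P 12.
Q and R advance.
Runoff: Q is preferred to R by 54 voters; R by 29.
Q wins the runoff.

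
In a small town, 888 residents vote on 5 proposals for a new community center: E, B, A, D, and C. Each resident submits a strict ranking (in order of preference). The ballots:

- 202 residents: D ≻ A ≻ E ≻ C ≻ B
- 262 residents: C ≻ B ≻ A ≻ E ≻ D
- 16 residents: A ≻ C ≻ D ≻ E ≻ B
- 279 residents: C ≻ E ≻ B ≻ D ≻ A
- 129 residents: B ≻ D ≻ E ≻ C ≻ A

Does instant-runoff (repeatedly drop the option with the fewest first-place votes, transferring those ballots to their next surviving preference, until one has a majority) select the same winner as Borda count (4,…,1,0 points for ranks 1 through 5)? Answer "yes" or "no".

yes

Instant-runoff — R1 E 0, B 129, A 16, D 202, C 541 (C winner). Winner: C.
Borda — scores: E 1777, B 1860, A 1194, D 1506, C 2543. Winner: C.
The two methods agree.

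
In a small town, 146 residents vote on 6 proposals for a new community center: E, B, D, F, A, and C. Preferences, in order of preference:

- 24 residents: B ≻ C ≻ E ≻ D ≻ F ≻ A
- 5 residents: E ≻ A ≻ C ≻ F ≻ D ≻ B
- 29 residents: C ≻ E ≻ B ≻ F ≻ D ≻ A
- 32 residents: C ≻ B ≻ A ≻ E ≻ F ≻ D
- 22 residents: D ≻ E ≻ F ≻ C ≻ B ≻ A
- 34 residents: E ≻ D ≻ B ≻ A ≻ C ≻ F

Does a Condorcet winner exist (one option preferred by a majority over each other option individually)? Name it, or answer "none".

C

C vs E: 85–61 for C.
C vs B: 88–58 for C.
C vs D: 90–56 for C.
C vs F: 124–22 for C.
C vs A: 107–39 for C.
C beats every other option head-to-head.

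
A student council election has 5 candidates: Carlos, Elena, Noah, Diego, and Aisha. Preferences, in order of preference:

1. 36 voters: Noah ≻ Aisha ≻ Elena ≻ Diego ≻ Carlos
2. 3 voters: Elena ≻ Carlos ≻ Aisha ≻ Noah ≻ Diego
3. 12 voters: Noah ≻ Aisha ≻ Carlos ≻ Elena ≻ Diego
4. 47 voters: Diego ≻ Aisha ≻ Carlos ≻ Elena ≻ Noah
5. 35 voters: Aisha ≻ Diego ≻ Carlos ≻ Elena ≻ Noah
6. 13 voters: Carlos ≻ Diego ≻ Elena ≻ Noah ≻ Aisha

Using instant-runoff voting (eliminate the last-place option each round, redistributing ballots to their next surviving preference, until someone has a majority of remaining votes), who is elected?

Diego

Round 1: Carlos 13, Elena 3, Noah 48, Diego 47, Aisha 35. Eliminate Elena.
Round 2: Carlos 16, Noah 48, Diego 47, Aisha 35. Eliminate Carlos.
Round 3: Noah 48, Diego 60, Aisha 38. Eliminate Aisha.
Round 4: Noah 51, Diego 95. Diego has a majority.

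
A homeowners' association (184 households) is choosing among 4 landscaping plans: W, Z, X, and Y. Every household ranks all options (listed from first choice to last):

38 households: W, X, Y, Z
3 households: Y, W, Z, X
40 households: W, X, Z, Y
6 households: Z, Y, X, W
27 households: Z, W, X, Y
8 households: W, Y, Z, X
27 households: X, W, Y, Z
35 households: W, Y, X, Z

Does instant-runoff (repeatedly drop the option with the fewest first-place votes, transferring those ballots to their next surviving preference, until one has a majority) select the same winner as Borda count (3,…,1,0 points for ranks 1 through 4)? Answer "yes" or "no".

yes

Instant-runoff — R1 W 121, Z 33, X 27, Y 3 (W winner). Winner: W.
Borda — scores: W 477, Z 150, X 305, Y 172. Winner: W.
The two methods agree.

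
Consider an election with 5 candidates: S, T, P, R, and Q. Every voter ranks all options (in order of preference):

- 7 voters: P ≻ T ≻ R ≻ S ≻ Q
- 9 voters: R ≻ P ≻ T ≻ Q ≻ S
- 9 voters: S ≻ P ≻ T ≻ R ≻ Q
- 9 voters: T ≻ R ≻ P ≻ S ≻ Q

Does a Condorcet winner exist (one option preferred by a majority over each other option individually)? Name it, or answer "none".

Checking pairwise contests:
T beats S 25–9.
P beats T 25–9.
R beats P 18–16.
T beats R 25–9.
S beats Q 25–9.
Every option loses at least one head-to-head, so there is no Condorcet winner.

none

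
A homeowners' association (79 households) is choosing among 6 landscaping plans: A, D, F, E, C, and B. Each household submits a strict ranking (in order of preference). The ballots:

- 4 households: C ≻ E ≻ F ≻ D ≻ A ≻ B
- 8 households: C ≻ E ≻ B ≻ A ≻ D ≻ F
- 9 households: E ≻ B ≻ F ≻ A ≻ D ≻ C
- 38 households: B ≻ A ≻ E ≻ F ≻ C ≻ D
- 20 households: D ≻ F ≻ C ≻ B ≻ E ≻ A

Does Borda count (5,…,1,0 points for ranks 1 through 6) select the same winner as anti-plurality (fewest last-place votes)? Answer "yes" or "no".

Borda — scores: A 190, D 125, F 195, E 227, C 158, B 290. Winner: B.
Anti-plurality — last-place votes: A 20, D 38, F 8, E 0, C 9, B 4. Winner: E.
The two methods disagree.

no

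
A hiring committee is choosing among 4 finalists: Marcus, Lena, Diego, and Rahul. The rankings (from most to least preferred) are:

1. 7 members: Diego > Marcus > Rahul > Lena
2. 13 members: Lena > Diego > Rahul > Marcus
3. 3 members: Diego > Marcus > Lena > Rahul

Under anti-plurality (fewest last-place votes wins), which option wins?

Last-place votes: Marcus 13, Lena 7, Diego 0, Rahul 3.
Diego is ranked last by the fewest voters, so Diego wins.

Diego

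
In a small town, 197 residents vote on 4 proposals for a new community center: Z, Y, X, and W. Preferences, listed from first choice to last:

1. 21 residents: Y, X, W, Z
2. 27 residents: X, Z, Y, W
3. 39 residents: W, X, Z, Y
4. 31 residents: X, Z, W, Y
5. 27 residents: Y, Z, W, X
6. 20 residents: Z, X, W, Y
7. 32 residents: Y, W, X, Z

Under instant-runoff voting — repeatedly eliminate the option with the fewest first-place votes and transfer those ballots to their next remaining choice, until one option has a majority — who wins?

Round 1: Z 20, Y 80, X 58, W 39. Eliminate Z.
Round 2: Y 80, X 78, W 39. Eliminate W.
Round 3: Y 80, X 117. X has a majority.

X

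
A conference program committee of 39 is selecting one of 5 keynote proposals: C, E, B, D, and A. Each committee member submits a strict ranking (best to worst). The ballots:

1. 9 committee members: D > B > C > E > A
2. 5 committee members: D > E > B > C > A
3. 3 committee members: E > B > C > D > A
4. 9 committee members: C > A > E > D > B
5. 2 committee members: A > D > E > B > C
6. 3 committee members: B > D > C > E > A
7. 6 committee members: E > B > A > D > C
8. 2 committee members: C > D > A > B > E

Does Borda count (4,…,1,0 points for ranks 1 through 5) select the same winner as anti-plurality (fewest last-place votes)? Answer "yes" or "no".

yes

Borda — scores: C 79, E 85, B 80, D 95, A 51. Winner: D.
Anti-plurality — last-place votes: C 8, E 2, B 9, D 0, A 20. Winner: D.
The two methods agree.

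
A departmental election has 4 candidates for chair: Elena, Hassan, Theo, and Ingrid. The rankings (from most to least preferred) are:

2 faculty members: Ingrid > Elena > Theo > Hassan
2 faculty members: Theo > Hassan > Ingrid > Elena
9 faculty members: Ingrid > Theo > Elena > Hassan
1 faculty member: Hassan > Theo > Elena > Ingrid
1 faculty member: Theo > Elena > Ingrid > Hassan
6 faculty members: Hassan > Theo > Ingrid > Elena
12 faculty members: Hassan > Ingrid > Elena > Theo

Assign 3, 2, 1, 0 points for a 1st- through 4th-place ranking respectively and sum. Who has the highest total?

Elena: 2·2 + 2·0 + 9·1 + 1·1 + 1·2 + 6·0 + 12·1 = 28
Hassan: 2·0 + 2·2 + 9·0 + 1·3 + 1·0 + 6·3 + 12·3 = 61
Theo: 2·1 + 2·3 + 9·2 + 1·2 + 1·3 + 6·2 + 12·0 = 43
Ingrid: 2·3 + 2·1 + 9·3 + 1·0 + 1·1 + 6·1 + 12·2 = 66
Ingrid has the highest Borda score (66).

Ingrid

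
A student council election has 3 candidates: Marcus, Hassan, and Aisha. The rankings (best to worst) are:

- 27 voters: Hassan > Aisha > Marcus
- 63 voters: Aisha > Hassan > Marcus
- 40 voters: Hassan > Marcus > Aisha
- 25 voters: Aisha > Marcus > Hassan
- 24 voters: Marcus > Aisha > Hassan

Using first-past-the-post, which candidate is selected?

Aisha

First-place votes: Marcus 24, Hassan 67, Aisha 88.
Aisha has the most first-place votes.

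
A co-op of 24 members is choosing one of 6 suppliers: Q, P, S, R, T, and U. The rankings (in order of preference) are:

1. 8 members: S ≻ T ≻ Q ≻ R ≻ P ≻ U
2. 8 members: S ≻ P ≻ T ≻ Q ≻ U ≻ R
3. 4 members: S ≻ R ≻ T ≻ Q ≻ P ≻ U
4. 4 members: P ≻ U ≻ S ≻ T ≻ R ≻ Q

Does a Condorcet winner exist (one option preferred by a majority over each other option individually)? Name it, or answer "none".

S vs Q: 24–0 for S.
S vs P: 20–4 for S.
S vs R: 24–0 for S.
S vs T: 24–0 for S.
S vs U: 20–4 for S.
S beats every other option head-to-head.

S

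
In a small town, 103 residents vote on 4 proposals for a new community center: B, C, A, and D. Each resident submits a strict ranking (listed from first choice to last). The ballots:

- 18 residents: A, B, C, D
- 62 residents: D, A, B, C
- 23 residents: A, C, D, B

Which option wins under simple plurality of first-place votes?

D

First-place votes: B 0, C 0, A 41, D 62.
D has the most first-place votes.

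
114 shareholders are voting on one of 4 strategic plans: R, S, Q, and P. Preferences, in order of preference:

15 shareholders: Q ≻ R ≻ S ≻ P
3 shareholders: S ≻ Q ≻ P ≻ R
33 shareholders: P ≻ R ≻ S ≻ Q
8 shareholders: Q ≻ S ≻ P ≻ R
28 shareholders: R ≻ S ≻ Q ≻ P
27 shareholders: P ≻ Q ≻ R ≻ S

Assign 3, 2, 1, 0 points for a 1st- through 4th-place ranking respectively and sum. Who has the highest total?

R: 15·2 + 3·0 + 33·2 + 8·0 + 28·3 + 27·1 = 207
S: 15·1 + 3·3 + 33·1 + 8·2 + 28·2 + 27·0 = 129
Q: 15·3 + 3·2 + 33·0 + 8·3 + 28·1 + 27·2 = 157
P: 15·0 + 3·1 + 33·3 + 8·1 + 28·0 + 27·3 = 191
R has the highest Borda score (207).

R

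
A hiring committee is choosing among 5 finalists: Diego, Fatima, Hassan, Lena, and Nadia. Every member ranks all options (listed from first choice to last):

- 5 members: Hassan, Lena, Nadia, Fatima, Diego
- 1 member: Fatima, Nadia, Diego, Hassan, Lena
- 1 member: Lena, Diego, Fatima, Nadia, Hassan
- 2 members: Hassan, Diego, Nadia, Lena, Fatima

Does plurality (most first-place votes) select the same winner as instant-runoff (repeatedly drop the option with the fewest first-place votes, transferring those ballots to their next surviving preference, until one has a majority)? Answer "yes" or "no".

yes

Plurality — first-place votes: Diego 0, Fatima 1, Hassan 7, Lena 1, Nadia 0. Winner: Hassan.
Instant-runoff — R1 Diego 0, Fatima 1, Hassan 7, Lena 1, Nadia 0 (Hassan winner). Winner: Hassan.
The two methods agree.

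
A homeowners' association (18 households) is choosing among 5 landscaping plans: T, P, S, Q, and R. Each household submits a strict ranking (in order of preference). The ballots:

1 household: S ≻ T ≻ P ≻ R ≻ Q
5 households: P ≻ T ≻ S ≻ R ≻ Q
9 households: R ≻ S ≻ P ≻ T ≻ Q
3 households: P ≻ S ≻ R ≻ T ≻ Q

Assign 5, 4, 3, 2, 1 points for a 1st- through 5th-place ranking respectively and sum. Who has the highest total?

T: 1·4 + 5·4 + 9·2 + 3·2 = 48
P: 1·3 + 5·5 + 9·3 + 3·5 = 70
S: 1·5 + 5·3 + 9·4 + 3·4 = 68
Q: 1·1 + 5·1 + 9·1 + 3·1 = 18
R: 1·2 + 5·2 + 9·5 + 3·3 = 66
P has the highest Borda score (70).

P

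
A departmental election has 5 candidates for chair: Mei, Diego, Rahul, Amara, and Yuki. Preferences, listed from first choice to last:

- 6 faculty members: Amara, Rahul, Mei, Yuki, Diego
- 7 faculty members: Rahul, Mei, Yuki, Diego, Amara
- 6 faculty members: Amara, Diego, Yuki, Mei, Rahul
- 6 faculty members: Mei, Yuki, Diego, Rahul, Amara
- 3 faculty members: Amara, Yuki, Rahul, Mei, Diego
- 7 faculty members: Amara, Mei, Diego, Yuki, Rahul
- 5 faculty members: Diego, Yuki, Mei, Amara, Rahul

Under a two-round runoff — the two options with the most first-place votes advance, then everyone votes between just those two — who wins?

Round 1 first-place votes: Mei 6, Diego 5, Rahul 7, Amara 22, Yuki 0.
Amara and Rahul advance.
Runoff: Amara is preferred to Rahul by 27 voters; Rahul by 13.
Amara wins the runoff.

Amara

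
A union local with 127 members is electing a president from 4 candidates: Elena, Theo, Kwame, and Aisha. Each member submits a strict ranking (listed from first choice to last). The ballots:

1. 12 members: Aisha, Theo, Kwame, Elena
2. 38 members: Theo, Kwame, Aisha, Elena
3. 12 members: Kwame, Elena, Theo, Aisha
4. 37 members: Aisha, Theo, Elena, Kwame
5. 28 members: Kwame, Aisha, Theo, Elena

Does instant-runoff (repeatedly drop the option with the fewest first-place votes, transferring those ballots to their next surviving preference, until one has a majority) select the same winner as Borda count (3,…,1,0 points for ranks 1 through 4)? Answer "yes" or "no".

Instant-runoff — R1 Elena 0, Theo 38, Kwame 40, Aisha 49 (Elena out); R2 Theo 38, Kwame 40, Aisha 49 (Theo out); R3 Kwame 78, Aisha 49 (Kwame winner). Winner: Kwame.
Borda — scores: Elena 61, Theo 252, Kwame 208, Aisha 241. Winner: Theo.
The two methods disagree.

no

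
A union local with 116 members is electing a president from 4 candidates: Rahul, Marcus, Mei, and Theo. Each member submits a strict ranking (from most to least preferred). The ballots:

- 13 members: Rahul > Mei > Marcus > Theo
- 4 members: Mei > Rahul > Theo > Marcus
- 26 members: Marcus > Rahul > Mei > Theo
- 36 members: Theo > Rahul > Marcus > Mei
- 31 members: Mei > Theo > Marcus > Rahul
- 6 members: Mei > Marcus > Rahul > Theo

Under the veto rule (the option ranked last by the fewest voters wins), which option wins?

Marcus

Last-place votes: Rahul 31, Marcus 4, Mei 36, Theo 45.
Marcus is ranked last by the fewest voters, so Marcus wins.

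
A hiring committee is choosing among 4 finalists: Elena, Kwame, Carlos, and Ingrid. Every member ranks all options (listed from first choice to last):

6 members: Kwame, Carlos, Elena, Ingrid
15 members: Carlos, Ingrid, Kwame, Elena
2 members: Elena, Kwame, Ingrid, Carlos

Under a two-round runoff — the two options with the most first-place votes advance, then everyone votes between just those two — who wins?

Round 1 first-place votes: Elena 2, Kwame 6, Carlos 15, Ingrid 0.
Carlos and Kwame advance.
Runoff: Carlos is preferred to Kwame by 15 voters; Kwame by 8.
Carlos wins the runoff.

Carlos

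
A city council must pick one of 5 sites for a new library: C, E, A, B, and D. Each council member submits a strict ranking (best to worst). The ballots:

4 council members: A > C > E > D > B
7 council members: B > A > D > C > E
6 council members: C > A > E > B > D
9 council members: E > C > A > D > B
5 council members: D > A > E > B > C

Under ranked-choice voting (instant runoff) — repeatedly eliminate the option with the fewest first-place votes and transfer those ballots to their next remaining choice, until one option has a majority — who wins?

Round 1: C 6, E 9, A 4, B 7, D 5. Eliminate A.
Round 2: C 10, E 9, B 7, D 5. Eliminate D.
Round 3: C 10, E 14, B 7. Eliminate B.
Round 4: C 17, E 14. C has a majority.

C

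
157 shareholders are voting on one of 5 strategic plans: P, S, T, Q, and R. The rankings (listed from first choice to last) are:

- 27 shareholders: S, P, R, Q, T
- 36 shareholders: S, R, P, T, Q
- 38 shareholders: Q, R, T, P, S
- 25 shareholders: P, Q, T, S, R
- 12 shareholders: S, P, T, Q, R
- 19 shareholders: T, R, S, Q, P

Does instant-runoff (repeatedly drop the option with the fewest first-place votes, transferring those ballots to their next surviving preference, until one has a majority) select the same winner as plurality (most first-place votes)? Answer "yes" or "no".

yes

Instant-runoff — R1 P 25, S 75, T 19, Q 38, R 0 (R out); R2 P 25, S 75, T 19, Q 38 (T out); R3 P 25, S 94, Q 38 (S winner). Winner: S.
Plurality — first-place votes: P 25, S 75, T 19, Q 38, R 0. Winner: S.
The two methods agree.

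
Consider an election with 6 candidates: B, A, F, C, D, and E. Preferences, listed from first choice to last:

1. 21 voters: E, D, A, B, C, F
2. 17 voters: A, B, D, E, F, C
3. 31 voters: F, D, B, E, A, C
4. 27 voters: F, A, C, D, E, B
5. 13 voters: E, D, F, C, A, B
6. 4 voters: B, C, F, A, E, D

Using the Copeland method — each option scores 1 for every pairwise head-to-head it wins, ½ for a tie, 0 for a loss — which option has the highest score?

B: beats C; loses to A, F, D, and E → score 1.
A: beats B and C; loses to F, D, and E → score 2.
F: beats B, A, C, D, and E → score 5.
C: loses to B, A, F, D, and E → score 0.
D: beats B, A, C, and E; loses to F → score 4.
E: beats B, A, and C; loses to F and D → score 3.
F has the best pairwise record.

F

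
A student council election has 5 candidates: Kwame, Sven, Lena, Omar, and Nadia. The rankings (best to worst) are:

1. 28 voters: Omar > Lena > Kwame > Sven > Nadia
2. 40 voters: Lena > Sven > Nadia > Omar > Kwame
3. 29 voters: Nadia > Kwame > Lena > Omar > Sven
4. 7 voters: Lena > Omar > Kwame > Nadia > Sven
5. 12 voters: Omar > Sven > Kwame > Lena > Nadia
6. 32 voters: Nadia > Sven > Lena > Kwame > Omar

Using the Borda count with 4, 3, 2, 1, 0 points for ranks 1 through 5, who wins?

Kwame: 28·2 + 40·0 + 29·3 + 7·2 + 12·2 + 32·1 = 213
Sven: 28·1 + 40·3 + 29·0 + 7·0 + 12·3 + 32·3 = 280
Lena: 28·3 + 40·4 + 29·2 + 7·4 + 12·1 + 32·2 = 406
Omar: 28·4 + 40·1 + 29·1 + 7·3 + 12·4 + 32·0 = 250
Nadia: 28·0 + 40·2 + 29·4 + 7·1 + 12·0 + 32·4 = 331
Lena has the highest Borda score (406).

Lena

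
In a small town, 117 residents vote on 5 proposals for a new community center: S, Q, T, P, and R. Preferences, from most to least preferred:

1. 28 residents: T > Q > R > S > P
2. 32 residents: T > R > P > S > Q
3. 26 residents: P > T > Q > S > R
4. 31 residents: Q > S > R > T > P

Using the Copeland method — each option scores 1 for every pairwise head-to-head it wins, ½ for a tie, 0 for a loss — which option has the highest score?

T

S: beats P; loses to Q, T, and R → score 1.
Q: beats S, P, and R; loses to T → score 3.
T: beats S, Q, P, and R → score 4.
P: loses to S, Q, T, and R → score 0.
R: beats S and P; loses to Q and T → score 2.
T has the best pairwise record.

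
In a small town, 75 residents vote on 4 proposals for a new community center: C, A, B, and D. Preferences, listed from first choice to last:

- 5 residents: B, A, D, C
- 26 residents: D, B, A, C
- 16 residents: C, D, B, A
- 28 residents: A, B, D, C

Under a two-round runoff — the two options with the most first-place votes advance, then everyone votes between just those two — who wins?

Round 1 first-place votes: C 16, A 28, B 5, D 26.
A and D advance.
Runoff: A is preferred to D by 33 voters; D by 42.
D wins the runoff.

D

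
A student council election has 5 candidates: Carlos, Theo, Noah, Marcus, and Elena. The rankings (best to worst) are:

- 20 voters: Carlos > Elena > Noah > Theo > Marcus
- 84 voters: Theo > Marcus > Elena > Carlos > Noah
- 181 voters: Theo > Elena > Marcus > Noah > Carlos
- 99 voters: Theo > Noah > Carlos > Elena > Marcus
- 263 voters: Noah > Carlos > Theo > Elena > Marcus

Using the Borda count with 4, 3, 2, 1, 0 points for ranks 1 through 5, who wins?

Theo

Carlos: 20·4 + 84·1 + 181·0 + 99·2 + 263·3 = 1151
Theo: 20·1 + 84·4 + 181·4 + 99·4 + 263·2 = 2002
Noah: 20·2 + 84·0 + 181·1 + 99·3 + 263·4 = 1570
Marcus: 20·0 + 84·3 + 181·2 + 99·0 + 263·0 = 614
Elena: 20·3 + 84·2 + 181·3 + 99·1 + 263·1 = 1133
Theo has the highest Borda score (2002).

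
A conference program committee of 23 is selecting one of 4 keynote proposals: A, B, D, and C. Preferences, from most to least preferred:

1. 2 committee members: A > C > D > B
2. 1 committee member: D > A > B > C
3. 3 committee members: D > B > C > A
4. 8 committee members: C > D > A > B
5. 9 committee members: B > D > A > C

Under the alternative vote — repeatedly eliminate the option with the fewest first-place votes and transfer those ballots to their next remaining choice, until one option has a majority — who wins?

Round 1: A 2, B 9, D 4, C 8. Eliminate A.
Round 2: B 9, D 4, C 10. Eliminate D.
Round 3: B 13, C 10. B has a majority.

B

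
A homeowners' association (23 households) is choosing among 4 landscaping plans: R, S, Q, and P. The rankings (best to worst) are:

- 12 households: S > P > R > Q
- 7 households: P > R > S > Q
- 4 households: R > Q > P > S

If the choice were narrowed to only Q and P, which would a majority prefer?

Voters preferring Q to P: 4; preferring P to Q: 19.
P wins the head-to-head.

P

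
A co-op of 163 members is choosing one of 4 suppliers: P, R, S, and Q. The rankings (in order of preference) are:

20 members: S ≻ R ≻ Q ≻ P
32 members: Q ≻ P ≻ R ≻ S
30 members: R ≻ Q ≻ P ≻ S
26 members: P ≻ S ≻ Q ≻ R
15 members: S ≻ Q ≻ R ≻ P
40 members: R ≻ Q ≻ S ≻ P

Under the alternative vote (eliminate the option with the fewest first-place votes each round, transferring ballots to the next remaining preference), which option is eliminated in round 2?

Q

Round 1: P 26, R 70, S 35, Q 32. Eliminate P.
Round 2: R 70, S 61, Q 32. Eliminate Q.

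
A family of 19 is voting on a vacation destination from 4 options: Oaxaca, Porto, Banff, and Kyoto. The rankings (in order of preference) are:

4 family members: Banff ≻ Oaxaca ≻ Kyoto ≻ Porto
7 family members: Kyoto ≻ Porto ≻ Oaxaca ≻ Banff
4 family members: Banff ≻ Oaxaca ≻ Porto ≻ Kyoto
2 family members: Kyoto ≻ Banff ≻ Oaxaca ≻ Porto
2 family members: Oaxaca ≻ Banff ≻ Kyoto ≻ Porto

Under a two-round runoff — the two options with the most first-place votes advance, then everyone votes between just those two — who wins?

Banff

Round 1 first-place votes: Oaxaca 2, Porto 0, Banff 8, Kyoto 9.
Kyoto and Banff advance.
Runoff: Kyoto is preferred to Banff by 9 voters; Banff by 10.
Banff wins the runoff.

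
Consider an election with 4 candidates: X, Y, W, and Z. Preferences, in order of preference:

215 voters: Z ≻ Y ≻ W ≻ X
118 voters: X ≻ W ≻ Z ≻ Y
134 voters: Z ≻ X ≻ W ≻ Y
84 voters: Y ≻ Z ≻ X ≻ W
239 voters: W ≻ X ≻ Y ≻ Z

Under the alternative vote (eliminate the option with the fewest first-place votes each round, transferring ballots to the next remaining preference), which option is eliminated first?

Y

Round 1: X 118, Y 84, W 239, Z 349. Eliminate Y.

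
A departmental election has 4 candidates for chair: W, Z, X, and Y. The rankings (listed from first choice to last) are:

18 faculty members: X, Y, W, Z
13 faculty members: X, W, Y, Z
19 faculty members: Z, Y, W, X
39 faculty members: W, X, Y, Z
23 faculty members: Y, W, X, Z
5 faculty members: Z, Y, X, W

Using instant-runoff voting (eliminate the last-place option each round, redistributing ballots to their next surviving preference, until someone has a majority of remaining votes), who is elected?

W

Round 1: W 39, Z 24, X 31, Y 23. Eliminate Y.
Round 2: W 62, Z 24, X 31. W has a majority.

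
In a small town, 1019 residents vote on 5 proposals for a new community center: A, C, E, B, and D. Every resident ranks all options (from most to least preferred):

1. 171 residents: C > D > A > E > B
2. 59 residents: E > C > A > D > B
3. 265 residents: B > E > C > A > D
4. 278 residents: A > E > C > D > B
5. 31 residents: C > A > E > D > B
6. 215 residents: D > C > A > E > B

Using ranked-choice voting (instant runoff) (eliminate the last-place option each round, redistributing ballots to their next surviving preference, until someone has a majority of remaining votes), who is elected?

Round 1: A 278, C 202, E 59, B 265, D 215. Eliminate E.
Round 2: A 278, C 261, B 265, D 215. Eliminate D.
Round 3: A 278, C 476, B 265. Eliminate B.
Round 4: A 278, C 741. C has a majority.

C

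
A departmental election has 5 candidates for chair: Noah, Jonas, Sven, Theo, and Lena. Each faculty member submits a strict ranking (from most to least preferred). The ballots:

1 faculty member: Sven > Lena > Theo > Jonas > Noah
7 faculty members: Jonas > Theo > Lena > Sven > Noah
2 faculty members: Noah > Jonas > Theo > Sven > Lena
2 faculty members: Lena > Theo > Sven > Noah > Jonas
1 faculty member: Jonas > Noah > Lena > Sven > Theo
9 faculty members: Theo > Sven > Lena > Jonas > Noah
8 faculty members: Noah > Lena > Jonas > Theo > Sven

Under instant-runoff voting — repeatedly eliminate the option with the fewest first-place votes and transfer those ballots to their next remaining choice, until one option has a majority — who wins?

Round 1: Noah 10, Jonas 8, Sven 1, Theo 9, Lena 2. Eliminate Sven.
Round 2: Noah 10, Jonas 8, Theo 9, Lena 3. Eliminate Lena.
Round 3: Noah 10, Jonas 8, Theo 12. Eliminate Jonas.
Round 4: Noah 11, Theo 19. Theo has a majority.

Theo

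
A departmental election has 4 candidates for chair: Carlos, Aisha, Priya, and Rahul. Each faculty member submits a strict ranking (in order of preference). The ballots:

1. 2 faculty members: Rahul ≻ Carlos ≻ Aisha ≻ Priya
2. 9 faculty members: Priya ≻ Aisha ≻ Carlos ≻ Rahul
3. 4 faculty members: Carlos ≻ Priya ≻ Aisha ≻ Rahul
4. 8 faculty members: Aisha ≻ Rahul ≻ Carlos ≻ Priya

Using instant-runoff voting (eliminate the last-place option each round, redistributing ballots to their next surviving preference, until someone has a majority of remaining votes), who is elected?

Round 1: Carlos 4, Aisha 8, Priya 9, Rahul 2. Eliminate Rahul.
Round 2: Carlos 6, Aisha 8, Priya 9. Eliminate Carlos.
Round 3: Aisha 10, Priya 13. Priya has a majority.

Priya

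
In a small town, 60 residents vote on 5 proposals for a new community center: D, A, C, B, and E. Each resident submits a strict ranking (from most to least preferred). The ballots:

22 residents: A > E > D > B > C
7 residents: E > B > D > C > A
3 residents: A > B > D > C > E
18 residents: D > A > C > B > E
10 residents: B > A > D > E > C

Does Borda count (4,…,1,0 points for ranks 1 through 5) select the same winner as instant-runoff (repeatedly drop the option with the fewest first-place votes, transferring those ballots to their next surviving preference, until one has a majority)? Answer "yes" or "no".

Borda — scores: D 156, A 184, C 46, B 110, E 104. Winner: A.
Instant-runoff — R1 D 18, A 25, C 0, B 10, E 7 (C out); R2 D 18, A 25, B 10, E 7 (E out); R3 D 18, A 25, B 17 (B out); R4 D 25, A 35 (A winner). Winner: A.
The two methods agree.

yes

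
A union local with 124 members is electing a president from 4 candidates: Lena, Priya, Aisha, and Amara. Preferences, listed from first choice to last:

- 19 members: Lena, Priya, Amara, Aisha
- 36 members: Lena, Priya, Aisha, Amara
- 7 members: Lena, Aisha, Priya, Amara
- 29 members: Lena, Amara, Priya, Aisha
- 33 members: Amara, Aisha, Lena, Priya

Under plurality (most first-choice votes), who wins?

First-place votes: Lena 91, Priya 0, Aisha 0, Amara 33.
Lena has the most first-place votes.

Lena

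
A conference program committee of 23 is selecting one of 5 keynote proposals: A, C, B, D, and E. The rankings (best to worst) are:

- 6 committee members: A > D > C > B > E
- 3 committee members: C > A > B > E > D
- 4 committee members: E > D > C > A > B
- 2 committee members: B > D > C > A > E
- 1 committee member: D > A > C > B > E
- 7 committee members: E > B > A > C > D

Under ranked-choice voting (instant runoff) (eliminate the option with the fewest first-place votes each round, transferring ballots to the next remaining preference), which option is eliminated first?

Round 1: A 6, C 3, B 2, D 1, E 11. Eliminate D.

D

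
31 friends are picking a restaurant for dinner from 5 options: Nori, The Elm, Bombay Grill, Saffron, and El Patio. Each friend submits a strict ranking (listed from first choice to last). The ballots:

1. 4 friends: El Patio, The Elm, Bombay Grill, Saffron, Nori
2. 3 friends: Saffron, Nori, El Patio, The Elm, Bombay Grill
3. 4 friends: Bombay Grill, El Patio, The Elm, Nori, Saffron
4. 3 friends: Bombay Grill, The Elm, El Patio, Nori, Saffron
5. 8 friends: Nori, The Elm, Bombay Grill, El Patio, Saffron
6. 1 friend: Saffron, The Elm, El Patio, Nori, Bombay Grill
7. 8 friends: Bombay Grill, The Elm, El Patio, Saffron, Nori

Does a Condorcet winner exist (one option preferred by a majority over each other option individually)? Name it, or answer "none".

The Elm vs Nori: 20–11 for The Elm.
The Elm vs Bombay Grill: 16–15 for The Elm.
The Elm vs Saffron: 27–4 for The Elm.
The Elm vs El Patio: 20–11 for The Elm.
The Elm beats every other option head-to-head.

The Elm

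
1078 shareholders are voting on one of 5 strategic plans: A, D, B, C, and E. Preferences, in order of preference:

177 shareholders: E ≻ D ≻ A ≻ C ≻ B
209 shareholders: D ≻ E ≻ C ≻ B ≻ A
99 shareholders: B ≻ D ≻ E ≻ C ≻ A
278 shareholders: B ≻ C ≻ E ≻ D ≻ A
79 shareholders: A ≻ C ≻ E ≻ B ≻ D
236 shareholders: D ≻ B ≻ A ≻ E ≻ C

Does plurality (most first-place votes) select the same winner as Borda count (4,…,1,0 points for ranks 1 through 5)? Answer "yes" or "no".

yes

Plurality — first-place votes: A 79, D 445, B 377, C 0, E 177. Winner: D.
Borda — scores: A 1142, D 2886, B 2504, C 1765, E 2483. Winner: D.
The two methods agree.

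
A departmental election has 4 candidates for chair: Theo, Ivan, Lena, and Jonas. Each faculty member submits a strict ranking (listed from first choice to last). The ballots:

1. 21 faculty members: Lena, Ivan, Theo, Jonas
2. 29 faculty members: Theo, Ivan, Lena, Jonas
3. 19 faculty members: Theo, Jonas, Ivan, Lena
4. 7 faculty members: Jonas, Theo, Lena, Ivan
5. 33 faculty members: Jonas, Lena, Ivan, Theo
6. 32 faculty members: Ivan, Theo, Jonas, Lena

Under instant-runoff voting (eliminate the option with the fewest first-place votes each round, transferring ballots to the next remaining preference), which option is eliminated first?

Round 1: Theo 48, Ivan 32, Lena 21, Jonas 40. Eliminate Lena.

Lena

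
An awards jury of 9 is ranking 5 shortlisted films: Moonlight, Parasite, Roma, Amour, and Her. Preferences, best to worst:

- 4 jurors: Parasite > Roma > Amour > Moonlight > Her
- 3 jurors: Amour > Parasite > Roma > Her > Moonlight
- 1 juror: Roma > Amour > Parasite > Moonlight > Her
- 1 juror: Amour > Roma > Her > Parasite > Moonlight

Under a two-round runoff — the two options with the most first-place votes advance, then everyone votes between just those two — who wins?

Round 1 first-place votes: Moonlight 0, Parasite 4, Roma 1, Amour 4, Her 0.
Parasite and Amour advance.
Runoff: Parasite is preferred to Amour by 4 voters; Amour by 5.
Amour wins the runoff.

Amour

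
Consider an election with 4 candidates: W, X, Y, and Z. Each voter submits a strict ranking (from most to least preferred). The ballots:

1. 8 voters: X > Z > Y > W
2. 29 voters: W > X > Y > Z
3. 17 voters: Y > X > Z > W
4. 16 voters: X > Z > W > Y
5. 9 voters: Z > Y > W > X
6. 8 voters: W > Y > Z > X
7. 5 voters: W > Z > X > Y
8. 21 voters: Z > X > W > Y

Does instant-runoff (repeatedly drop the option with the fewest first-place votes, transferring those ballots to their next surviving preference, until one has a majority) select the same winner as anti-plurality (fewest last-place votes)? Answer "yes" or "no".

Instant-runoff — R1 W 42, X 24, Y 17, Z 30 (Y out); R2 W 42, X 41, Z 30 (Z out); R3 W 51, X 62 (X winner). Winner: X.
Anti-plurality — last-place votes: W 25, X 17, Y 42, Z 29. Winner: X.
The two methods agree.

yes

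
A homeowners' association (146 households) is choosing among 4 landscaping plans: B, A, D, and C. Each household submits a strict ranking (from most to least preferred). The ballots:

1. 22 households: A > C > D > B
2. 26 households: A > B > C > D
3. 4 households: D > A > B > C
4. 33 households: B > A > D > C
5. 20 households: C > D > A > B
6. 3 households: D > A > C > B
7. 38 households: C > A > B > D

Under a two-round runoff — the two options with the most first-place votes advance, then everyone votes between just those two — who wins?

A

Round 1 first-place votes: B 33, A 48, D 7, C 58.
C and A advance.
Runoff: C is preferred to A by 58 voters; A by 88.
A wins the runoff.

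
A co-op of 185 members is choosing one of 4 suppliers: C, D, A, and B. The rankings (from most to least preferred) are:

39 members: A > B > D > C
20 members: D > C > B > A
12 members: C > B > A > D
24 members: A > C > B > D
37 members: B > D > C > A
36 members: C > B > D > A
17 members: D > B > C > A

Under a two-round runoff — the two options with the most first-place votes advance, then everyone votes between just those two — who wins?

Round 1 first-place votes: C 48, D 37, A 63, B 37.
A and C advance.
Runoff: A is preferred to C by 63 voters; C by 122.
C wins the runoff.

C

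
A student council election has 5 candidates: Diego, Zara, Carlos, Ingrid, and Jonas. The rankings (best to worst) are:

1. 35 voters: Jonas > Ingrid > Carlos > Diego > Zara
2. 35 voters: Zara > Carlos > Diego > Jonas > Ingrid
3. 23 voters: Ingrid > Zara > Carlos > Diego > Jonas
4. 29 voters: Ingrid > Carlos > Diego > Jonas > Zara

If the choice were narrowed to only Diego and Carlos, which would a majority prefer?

Voters preferring Diego to Carlos: 0; preferring Carlos to Diego: 122.
Carlos wins the head-to-head.

Carlos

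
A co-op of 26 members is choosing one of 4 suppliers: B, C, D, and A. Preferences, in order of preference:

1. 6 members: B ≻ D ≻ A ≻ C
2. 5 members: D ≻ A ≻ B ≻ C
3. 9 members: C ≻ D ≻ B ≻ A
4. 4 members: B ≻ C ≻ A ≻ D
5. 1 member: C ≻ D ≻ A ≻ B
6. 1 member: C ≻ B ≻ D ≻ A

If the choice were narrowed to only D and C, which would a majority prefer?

C

Voters preferring D to C: 11; preferring C to D: 15.
C wins the head-to-head.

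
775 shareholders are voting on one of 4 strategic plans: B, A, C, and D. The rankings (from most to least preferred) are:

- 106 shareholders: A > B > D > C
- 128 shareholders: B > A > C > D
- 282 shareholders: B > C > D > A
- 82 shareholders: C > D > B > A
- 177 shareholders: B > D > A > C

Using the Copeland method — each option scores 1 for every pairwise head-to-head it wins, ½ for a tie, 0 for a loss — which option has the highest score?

B

B: beats A, C, and D → score 3.
A: beats C; loses to B and D → score 1.
C: beats D; loses to B and A → score 1.
D: beats A; loses to B and C → score 1.
B has the best pairwise record.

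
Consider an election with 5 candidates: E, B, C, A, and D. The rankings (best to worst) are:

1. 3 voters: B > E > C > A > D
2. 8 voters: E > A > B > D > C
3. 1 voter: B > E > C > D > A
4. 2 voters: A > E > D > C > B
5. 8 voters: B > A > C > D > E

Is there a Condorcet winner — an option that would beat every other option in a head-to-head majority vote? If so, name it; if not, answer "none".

B

B vs E: 12–10 for B.
B vs C: 20–2 for B.
B vs A: 12–10 for B.
B vs D: 20–2 for B.
B beats every other option head-to-head.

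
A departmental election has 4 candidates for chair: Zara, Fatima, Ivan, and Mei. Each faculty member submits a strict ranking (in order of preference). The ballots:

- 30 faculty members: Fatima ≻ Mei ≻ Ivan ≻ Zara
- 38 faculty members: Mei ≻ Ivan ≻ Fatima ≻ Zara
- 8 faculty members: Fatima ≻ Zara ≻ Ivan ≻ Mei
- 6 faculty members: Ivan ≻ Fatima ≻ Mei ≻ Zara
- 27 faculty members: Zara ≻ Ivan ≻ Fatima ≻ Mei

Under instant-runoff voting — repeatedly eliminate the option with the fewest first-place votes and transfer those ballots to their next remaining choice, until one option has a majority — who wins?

Fatima

Round 1: Zara 27, Fatima 38, Ivan 6, Mei 38. Eliminate Ivan.
Round 2: Zara 27, Fatima 44, Mei 38. Eliminate Zara.
Round 3: Fatima 71, Mei 38. Fatima has a majority.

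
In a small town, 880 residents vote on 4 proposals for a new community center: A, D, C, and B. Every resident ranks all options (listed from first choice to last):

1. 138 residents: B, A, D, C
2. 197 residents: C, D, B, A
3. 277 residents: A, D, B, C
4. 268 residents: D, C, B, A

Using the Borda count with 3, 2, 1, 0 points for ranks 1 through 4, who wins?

D

A: 138·2 + 197·0 + 277·3 + 268·0 = 1107
D: 138·1 + 197·2 + 277·2 + 268·3 = 1890
C: 138·0 + 197·3 + 277·0 + 268·2 = 1127
B: 138·3 + 197·1 + 277·1 + 268·1 = 1156
D has the highest Borda score (1890).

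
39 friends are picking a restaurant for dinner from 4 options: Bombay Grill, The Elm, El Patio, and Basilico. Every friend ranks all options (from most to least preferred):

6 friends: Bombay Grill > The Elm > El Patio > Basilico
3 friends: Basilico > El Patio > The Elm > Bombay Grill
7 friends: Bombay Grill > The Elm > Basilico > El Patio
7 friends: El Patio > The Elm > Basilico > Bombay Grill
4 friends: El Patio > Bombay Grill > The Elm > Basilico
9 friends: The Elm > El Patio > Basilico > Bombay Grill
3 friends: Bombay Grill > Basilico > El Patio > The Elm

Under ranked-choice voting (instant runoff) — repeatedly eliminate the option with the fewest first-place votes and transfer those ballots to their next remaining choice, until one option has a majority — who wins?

Round 1: Bombay Grill 16, The Elm 9, El Patio 11, Basilico 3. Eliminate Basilico.
Round 2: Bombay Grill 16, The Elm 9, El Patio 14. Eliminate The Elm.
Round 3: Bombay Grill 16, El Patio 23. El Patio has a majority.

El Patio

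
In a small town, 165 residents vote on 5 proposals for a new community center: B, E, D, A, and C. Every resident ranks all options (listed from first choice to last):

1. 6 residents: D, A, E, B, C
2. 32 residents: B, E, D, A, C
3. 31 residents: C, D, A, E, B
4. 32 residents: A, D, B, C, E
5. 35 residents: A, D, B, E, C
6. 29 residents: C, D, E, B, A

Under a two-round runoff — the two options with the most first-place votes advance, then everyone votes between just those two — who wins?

Round 1 first-place votes: B 32, E 0, D 6, A 67, C 60.
A and C advance.
Runoff: A is preferred to C by 105 voters; C by 60.
A wins the runoff.

A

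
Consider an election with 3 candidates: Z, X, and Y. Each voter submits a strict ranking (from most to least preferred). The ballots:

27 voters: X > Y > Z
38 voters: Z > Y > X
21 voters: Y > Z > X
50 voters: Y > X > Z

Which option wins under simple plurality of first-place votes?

Y

First-place votes: Z 38, X 27, Y 71.
Y has the most first-place votes.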